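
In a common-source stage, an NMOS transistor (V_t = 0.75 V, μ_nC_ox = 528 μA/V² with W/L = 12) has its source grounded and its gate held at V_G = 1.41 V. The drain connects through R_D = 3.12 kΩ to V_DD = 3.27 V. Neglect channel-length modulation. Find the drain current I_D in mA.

V_GS = V_G = 1.41 V, so V_ov = 1.41 − 0.75 = 0.66 V.
k_n = μ_nC_ox · (W/L) = 6.336 mA/V².
Assume saturation: I_D = ½ k_n V_ov² = 0.5 × 6.336 × 0.66² = 1.38 mA, giving V_DS = V_DD − I_D R_D = 3.27 − 1.38 × 3.12 = -1.04 V.
But -1.04 V < V_ov = 0.66 V, so the device is actually in triode.
In triode I_D = k_n[V_ov V_DS − ½ V_DS²] and I_D = (V_DD − V_DS)/R_D. Equating: 9.88 V_DS² − 14.05 V_DS + 3.27 = 0, giving V_DS = 0.293 V (the root below V_ov).
I_D = (3.27 − 0.293) / 3.12 = 0.954 mA.

I_D = 0.954 mA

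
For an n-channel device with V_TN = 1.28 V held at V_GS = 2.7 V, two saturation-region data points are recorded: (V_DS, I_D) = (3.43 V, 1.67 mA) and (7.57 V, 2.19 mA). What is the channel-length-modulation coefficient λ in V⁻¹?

λ = 0.101 V⁻¹

With V_GS fixed, I_D ∝ (1 + λ V_DS) in saturation, so I_D2/I_D1 = (1 + λ V_DS2)/(1 + λ V_DS1).
2.19/1.67 = 1.311 = (1 + 7.57 λ)/(1 + 3.43 λ).
Solving: λ (I_D1 V_DS2 − I_D2 V_DS1) = I_D2 − I_D1, so λ = (2.19 − 1.67) / (1.67 × 7.57 − 2.19 × 3.43) = 0.52 / 5.13 = 0.101 V⁻¹.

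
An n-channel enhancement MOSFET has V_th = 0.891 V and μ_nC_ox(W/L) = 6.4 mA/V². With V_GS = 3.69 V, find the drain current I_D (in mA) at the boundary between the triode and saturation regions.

At the boundary V_DS = V_ov = V_GS − V_th = 3.69 − 0.891 = 2.8 V.
I_D = ½ k_n V_ov² = 0.5 × 6.4 × 2.8² = 25.1 mA.

I_D = 25.1 mA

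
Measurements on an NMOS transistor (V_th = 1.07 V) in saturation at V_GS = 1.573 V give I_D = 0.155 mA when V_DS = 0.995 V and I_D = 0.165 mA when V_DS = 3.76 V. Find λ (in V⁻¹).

λ = 0.0239 V⁻¹

With V_GS fixed, I_D ∝ (1 + λ V_DS) in saturation, so I_D2/I_D1 = (1 + λ V_DS2)/(1 + λ V_DS1).
0.165/0.155 = 1.065 = (1 + 3.76 λ)/(1 + 0.995 λ).
Solving: λ (I_D1 V_DS2 − I_D2 V_DS1) = I_D2 − I_D1, so λ = (0.165 − 0.155) / (0.155 × 3.76 − 0.165 × 0.995) = 0.01 / 0.419 = 0.0239 V⁻¹.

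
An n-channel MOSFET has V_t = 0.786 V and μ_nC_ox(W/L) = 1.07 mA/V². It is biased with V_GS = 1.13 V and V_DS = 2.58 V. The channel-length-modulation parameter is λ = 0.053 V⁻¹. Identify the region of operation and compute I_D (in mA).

Saturation; I_D = 0.0720 mA

V_ov = V_GS − V_t = 1.13 − 0.786 = 0.344 V.
Since V_DS = 2.58 V ≥ V_ov = 0.344 V, the device is in saturation.
I_D = ½ k_n V_ov² (1 + λ V_DS) = 0.5 × 1.07 × 0.344² × (1 + 0.053 × 2.58) = 0.072 mA.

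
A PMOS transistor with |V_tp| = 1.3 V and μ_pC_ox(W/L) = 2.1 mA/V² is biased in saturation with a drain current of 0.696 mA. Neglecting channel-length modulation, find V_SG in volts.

In saturation I_D = ½ k_p (V_SG − |V_tp|)², so V_SG − |V_tp| = √(2 I_D / k_p) = √(2 × 0.696 / 2.1) = 0.814 V.
V_SG = 1.3 + 0.814 = 2.11 V.

V_SG = 2.11 V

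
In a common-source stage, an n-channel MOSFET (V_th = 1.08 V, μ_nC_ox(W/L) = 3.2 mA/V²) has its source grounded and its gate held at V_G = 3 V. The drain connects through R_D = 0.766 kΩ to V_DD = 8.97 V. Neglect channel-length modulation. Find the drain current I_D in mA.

I_D = 5.90 mA

V_GS = V_G = 3 V, so V_ov = 3 − 1.08 = 1.92 V.
Assume saturation: I_D = ½ k_n V_ov² = 0.5 × 3.2 × 1.92² = 5.9 mA, giving V_DS = V_DD − I_D R_D = 8.97 − 5.9 × 0.766 = 4.45 V.
V_DS = 4.45 V ≥ V_ov = 1.92 V, confirming saturation.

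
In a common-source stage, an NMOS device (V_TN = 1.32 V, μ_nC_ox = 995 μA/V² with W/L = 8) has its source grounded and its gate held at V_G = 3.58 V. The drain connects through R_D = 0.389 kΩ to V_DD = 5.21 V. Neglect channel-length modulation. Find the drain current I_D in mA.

V_GS = V_G = 3.58 V, so V_ov = 3.58 − 1.32 = 2.26 V.
k_n = μ_nC_ox · (W/L) = 7.96 mA/V².
Assume saturation: I_D = ½ k_n V_ov² = 0.5 × 7.96 × 2.26² = 20.3 mA, giving V_DS = V_DD − I_D R_D = 5.21 − 20.3 × 0.389 = -2.7 V.
But -2.7 V < V_ov = 2.26 V, so the device is actually in triode.
In triode I_D = k_n[V_ov V_DS − ½ V_DS²] and I_D = (V_DD − V_DS)/R_D. Equating: 1.55 V_DS² − 7.998 V_DS + 5.21 = 0, giving V_DS = 0.765 V (the root below V_ov).
I_D = (5.21 − 0.765) / 0.389 = 11.4 mA.

I_D = 11.4 mA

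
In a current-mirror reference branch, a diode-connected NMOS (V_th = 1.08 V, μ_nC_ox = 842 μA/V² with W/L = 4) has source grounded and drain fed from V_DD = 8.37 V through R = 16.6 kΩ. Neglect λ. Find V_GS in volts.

With gate tied to drain, V_GS = V_DS ≥ V_GS − V_th, so the device is in saturation.
k_n = μ_nC_ox · (W/L) = 3.368 mA/V².
KCL at the drain: ½ k_n (V_GS − V_th)² = (V_DD − V_GS)/R.
Let x = V_GS − 1.08. Then 28 x² + x − 7.29 = 0, giving x = 0.493 V (positive root), so V_GS = 1.57 V.
I_D = (V_DD − V_GS)/R = (8.37 − 1.57) / 16.6 = 0.409 mA.

V_GS = 1.57 V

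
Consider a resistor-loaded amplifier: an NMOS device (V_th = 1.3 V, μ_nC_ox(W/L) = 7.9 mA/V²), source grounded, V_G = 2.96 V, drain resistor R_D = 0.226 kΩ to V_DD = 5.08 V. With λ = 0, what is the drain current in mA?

I_D = 10.9 mA

V_GS = V_G = 2.96 V, so V_ov = 2.96 − 1.3 = 1.66 V.
Assume saturation: I_D = ½ k_n V_ov² = 0.5 × 7.9 × 1.66² = 10.9 mA, giving V_DS = V_DD − I_D R_D = 5.08 − 10.9 × 0.226 = 2.62 V.
V_DS = 2.62 V ≥ V_ov = 1.66 V, confirming saturation.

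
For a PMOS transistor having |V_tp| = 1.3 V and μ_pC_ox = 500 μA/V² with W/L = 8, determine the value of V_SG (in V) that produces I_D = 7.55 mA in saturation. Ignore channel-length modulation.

k_p = μ_pC_ox · (W/L) = 4 mA/V².
In saturation I_D = ½ k_p (V_SG − |V_tp|)², so V_SG − |V_tp| = √(2 I_D / k_p) = √(2 × 7.55 / 4) = 1.94 V.
V_SG = 1.3 + 1.94 = 3.24 V.

V_SG = 3.24 V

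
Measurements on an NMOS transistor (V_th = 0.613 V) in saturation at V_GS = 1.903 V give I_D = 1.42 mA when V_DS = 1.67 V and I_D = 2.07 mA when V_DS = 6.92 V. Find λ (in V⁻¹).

λ = 0.102 V⁻¹

With V_GS fixed, I_D ∝ (1 + λ V_DS) in saturation, so I_D2/I_D1 = (1 + λ V_DS2)/(1 + λ V_DS1).
2.07/1.42 = 1.458 = (1 + 6.92 λ)/(1 + 1.67 λ).
Solving: λ (I_D1 V_DS2 − I_D2 V_DS1) = I_D2 − I_D1, so λ = (2.07 − 1.42) / (1.42 × 6.92 − 2.07 × 1.67) = 0.65 / 6.37 = 0.102 V⁻¹.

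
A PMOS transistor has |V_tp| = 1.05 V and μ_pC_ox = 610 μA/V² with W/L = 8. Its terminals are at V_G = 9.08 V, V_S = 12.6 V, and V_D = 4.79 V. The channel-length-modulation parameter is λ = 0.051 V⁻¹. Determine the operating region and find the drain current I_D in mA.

Saturation; I_D = 20.8 mA

V_SG = V_S − V_G = 12.6 − 9.08 = 3.52 V; V_SD = V_S − V_D = 12.6 − 4.79 = 7.81 V.
k_p = μ_pC_ox · (W/L) = 4.88 mA/V².
V_ov = V_SG − |V_tp| = 3.52 − 1.05 = 2.47 V.
Since V_SD = 7.81 V ≥ V_ov = 2.47 V, the device is in saturation.
I_D = ½ k_p V_ov² (1 + λ V_SD) = 0.5 × 4.88 × 2.47² × (1 + 0.051 × 7.81) = 20.8 mA.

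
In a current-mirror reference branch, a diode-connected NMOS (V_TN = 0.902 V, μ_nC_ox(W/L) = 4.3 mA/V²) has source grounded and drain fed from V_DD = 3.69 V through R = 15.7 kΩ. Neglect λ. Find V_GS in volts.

V_GS = 1.17 V

With gate tied to drain, V_GS = V_DS ≥ V_GS − V_TN, so the device is in saturation.
KCL at the drain: ½ k_n (V_GS − V_TN)² = (V_DD − V_GS)/R.
Let x = V_GS − 0.902. Then 33.8 x² + x − 2.788 = 0, giving x = 0.273 V (positive root), so V_GS = 1.17 V.
I_D = (V_DD − V_GS)/R = (3.69 − 1.17) / 15.7 = 0.16 mA.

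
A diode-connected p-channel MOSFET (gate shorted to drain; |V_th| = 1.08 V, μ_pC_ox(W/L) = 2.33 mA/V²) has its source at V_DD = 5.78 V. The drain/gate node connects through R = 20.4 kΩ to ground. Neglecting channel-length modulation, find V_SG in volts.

V_SG = 1.50 V

With gate tied to drain, V_SG = V_SD ≥ V_SG − |V_th|, so the device is in saturation.
KCL at the drain: ½ k_p (V_SG − |V_th|)² = (V_DD − V_SG)/R.
Let x = V_SG − 1.08. Then 23.8 x² + x − 4.7 = 0, giving x = 0.424 V (positive root), so V_SG = 1.5 V.
I_D = (V_DD − V_SG)/R = (5.78 − 1.5) / 20.4 = 0.21 mA.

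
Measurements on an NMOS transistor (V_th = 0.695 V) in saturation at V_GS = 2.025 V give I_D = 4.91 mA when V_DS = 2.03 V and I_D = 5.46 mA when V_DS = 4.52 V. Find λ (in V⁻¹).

With V_GS fixed, I_D ∝ (1 + λ V_DS) in saturation, so I_D2/I_D1 = (1 + λ V_DS2)/(1 + λ V_DS1).
5.46/4.91 = 1.112 = (1 + 4.52 λ)/(1 + 2.03 λ).
Solving: λ (I_D1 V_DS2 − I_D2 V_DS1) = I_D2 − I_D1, so λ = (5.46 − 4.91) / (4.91 × 4.52 − 5.46 × 2.03) = 0.55 / 11.1 = 0.0495 V⁻¹.

λ = 0.0495 V⁻¹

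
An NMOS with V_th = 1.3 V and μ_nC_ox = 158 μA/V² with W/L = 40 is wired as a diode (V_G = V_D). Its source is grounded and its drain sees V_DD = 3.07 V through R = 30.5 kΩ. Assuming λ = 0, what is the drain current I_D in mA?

With gate tied to drain, V_GS = V_DS ≥ V_GS − V_th, so the device is in saturation.
k_n = μ_nC_ox · (W/L) = 6.32 mA/V².
KCL at the drain: ½ k_n (V_GS − V_th)² = (V_DD − V_GS)/R.
Let x = V_GS − 1.3. Then 96.4 x² + x − 1.77 = 0, giving x = 0.13 V (positive root), so V_GS = 1.43 V.
I_D = (V_DD − V_GS)/R = (3.07 − 1.43) / 30.5 = 0.0538 mA.

I_D = 0.0538 mA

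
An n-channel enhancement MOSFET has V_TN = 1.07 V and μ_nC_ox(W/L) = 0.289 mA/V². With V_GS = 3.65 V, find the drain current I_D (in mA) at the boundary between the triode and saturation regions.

At the boundary V_DS = V_ov = V_GS − V_TN = 3.65 − 1.07 = 2.58 V.
I_D = ½ k_n V_ov² = 0.5 × 0.289 × 2.58² = 0.962 mA.

I_D = 0.962 mA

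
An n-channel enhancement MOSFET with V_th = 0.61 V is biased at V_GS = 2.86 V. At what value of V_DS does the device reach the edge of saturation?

The boundary between triode and saturation is V_DS = V_GS − V_th = V_ov.
V_ov = 2.86 − 0.61 = 2.25 V.

V_DS,sat = 2.25 V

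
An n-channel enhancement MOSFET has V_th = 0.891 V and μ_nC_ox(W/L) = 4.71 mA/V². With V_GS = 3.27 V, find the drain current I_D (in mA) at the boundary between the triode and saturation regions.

I_D = 13.3 mA

At the boundary V_DS = V_ov = V_GS − V_th = 3.27 − 0.891 = 2.38 V.
I_D = ½ k_n V_ov² = 0.5 × 4.71 × 2.38² = 13.3 mA.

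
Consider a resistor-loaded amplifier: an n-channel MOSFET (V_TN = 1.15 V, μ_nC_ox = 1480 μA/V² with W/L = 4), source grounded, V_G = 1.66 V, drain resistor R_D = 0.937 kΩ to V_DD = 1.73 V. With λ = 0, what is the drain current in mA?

V_GS = V_G = 1.66 V, so V_ov = 1.66 − 1.15 = 0.51 V.
k_n = μ_nC_ox · (W/L) = 5.92 mA/V².
Assume saturation: I_D = ½ k_n V_ov² = 0.5 × 5.92 × 0.51² = 0.77 mA, giving V_DS = V_DD − I_D R_D = 1.73 − 0.77 × 0.937 = 1.01 V.
V_DS = 1.01 V ≥ V_ov = 0.51 V, confirming saturation.

I_D = 0.770 mA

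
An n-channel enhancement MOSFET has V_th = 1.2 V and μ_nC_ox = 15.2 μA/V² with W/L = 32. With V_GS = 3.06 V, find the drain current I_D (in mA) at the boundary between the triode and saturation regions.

At the boundary V_DS = V_ov = V_GS − V_th = 3.06 − 1.2 = 1.86 V.
k_n = μ_nC_ox · (W/L) = 0.4864 mA/V².
I_D = ½ k_n V_ov² = 0.5 × 0.4864 × 1.86² = 0.841 mA.

I_D = 0.841 mA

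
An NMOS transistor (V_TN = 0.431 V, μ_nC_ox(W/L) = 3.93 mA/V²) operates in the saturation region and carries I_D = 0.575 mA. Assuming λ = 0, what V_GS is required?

In saturation I_D = ½ k_n (V_GS − V_TN)², so V_GS − V_TN = √(2 I_D / k_n) = √(2 × 0.575 / 3.93) = 0.541 V.
V_GS = 0.431 + 0.541 = 0.972 V.

V_GS = 0.972 V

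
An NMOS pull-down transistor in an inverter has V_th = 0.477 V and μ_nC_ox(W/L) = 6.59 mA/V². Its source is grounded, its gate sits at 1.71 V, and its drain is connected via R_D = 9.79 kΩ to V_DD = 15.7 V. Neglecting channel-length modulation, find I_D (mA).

V_GS = V_G = 1.71 V, so V_ov = 1.71 − 0.477 = 1.23 V.
Assume saturation: I_D = ½ k_n V_ov² = 0.5 × 6.59 × 1.23² = 5.01 mA, giving V_DS = V_DD − I_D R_D = 15.7 − 5.01 × 9.79 = -33.3 V.
But -33.3 V < V_ov = 1.23 V, so the device is actually in triode.
In triode I_D = k_n[V_ov V_DS − ½ V_DS²] and I_D = (V_DD − V_DS)/R_D. Equating: 32.3 V_DS² − 80.55 V_DS + 15.7 = 0, giving V_DS = 0.213 V (the root below V_ov).
I_D = (15.7 − 0.213) / 9.79 = 1.58 mA.

I_D = 1.58 mA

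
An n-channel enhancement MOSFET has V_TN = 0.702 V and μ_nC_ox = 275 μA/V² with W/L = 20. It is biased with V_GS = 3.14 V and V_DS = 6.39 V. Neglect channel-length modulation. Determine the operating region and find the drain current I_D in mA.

k_n = μ_nC_ox · (W/L) = 5.5 mA/V².
V_ov = V_GS − V_TN = 3.14 − 0.702 = 2.44 V.
Since V_DS = 6.39 V ≥ V_ov = 2.44 V, the device is in saturation.
I_D = ½ k_n V_ov² = 0.5 × 5.5 × 2.44² = 16.3 mA.

Saturation; I_D = 16.3 mA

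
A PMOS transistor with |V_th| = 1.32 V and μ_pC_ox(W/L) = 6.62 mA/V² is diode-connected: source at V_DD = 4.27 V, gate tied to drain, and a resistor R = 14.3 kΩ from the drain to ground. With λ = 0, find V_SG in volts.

With gate tied to drain, V_SG = V_SD ≥ V_SG − |V_th|, so the device is in saturation.
KCL at the drain: ½ k_p (V_SG − |V_th|)² = (V_DD − V_SG)/R.
Let x = V_SG − 1.32. Then 47.3 x² + x − 2.95 = 0, giving x = 0.239 V (positive root), so V_SG = 1.56 V.
I_D = (V_DD − V_SG)/R = (4.27 − 1.56) / 14.3 = 0.19 mA.

V_SG = 1.56 V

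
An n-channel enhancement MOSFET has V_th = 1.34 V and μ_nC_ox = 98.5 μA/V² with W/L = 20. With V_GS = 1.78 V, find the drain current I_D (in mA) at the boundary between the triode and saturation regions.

At the boundary V_DS = V_ov = V_GS − V_th = 1.78 − 1.34 = 0.44 V.
k_n = μ_nC_ox · (W/L) = 1.97 mA/V².
I_D = ½ k_n V_ov² = 0.5 × 1.97 × 0.44² = 0.191 mA.

I_D = 0.191 mA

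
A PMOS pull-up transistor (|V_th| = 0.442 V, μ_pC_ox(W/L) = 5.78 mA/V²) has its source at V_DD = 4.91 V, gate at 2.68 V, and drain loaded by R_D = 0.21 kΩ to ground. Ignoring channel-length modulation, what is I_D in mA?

V_SG = V_DD − V_G = 4.91 − 2.68 = 2.23 V, so V_ov = 2.23 − 0.442 = 1.79 V.
Assume saturation: I_D = ½ k_p V_ov² = 0.5 × 5.78 × 1.79² = 9.24 mA, giving V_SD = V_DD − I_D R_D = 4.91 − 9.24 × 0.21 = 2.97 V.
V_SD = 2.97 V ≥ V_ov = 1.79 V, confirming saturation.

I_D = 9.24 mA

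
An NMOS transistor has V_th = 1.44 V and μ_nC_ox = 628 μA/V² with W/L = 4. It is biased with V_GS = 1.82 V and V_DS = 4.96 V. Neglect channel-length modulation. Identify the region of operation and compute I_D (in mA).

Saturation; I_D = 0.181 mA

k_n = μ_nC_ox · (W/L) = 2.512 mA/V².
V_ov = V_GS − V_th = 1.82 − 1.44 = 0.38 V.
Since V_DS = 4.96 V ≥ V_ov = 0.38 V, the device is in saturation.
I_D = ½ k_n V_ov² = 0.5 × 2.512 × 0.38² = 0.181 mA.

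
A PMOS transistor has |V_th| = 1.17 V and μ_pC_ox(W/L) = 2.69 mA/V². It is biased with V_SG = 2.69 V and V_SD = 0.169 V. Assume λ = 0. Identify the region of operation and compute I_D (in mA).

V_ov = V_SG − |V_th| = 2.69 − 1.17 = 1.52 V.
Since V_SD = 0.169 V < V_ov = 1.52 V, the device is in the triode region.
I_D = k_p [V_ov · V_SD − ½ V_SD²] = 2.69 × [1.52 × 0.169 − 0.5 × 0.169²] = 0.653 mA.

Triode; I_D = 0.653 mA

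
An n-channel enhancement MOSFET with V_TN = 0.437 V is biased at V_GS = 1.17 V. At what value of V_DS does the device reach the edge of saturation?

V_DS,sat = 0.733 V

The boundary between triode and saturation is V_DS = V_GS − V_TN = V_ov.
V_ov = 1.17 − 0.437 = 0.733 V.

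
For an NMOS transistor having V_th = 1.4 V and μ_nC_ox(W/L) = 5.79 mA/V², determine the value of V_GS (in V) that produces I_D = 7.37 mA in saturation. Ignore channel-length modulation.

V_GS = 3.00 V

In saturation I_D = ½ k_n (V_GS − V_th)², so V_GS − V_th = √(2 I_D / k_n) = √(2 × 7.37 / 5.79) = 1.6 V.
V_GS = 1.4 + 1.6 = 3 V.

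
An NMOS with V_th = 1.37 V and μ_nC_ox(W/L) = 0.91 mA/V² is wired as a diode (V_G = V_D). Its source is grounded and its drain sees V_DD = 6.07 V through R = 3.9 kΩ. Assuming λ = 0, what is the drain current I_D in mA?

With gate tied to drain, V_GS = V_DS ≥ V_GS − V_th, so the device is in saturation.
KCL at the drain: ½ k_n (V_GS − V_th)² = (V_DD − V_GS)/R.
Let x = V_GS − 1.37. Then 1.77 x² + x − 4.7 = 0, giving x = 1.37 V (positive root), so V_GS = 2.74 V.
I_D = (V_DD − V_GS)/R = (6.07 − 2.74) / 3.9 = 0.854 mA.

I_D = 0.854 mA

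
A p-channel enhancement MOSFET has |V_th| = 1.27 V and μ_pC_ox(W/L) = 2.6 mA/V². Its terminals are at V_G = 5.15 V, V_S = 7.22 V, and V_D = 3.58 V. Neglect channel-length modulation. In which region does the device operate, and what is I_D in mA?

Saturation; I_D = 0.832 mA

V_SG = V_S − V_G = 7.22 − 5.15 = 2.07 V; V_SD = V_S − V_D = 7.22 − 3.58 = 3.64 V.
V_ov = V_SG − |V_th| = 2.07 − 1.27 = 0.8 V.
Since V_SD = 3.64 V ≥ V_ov = 0.8 V, the device is in saturation.
I_D = ½ k_p V_ov² = 0.5 × 2.6 × 0.8² = 0.832 mA.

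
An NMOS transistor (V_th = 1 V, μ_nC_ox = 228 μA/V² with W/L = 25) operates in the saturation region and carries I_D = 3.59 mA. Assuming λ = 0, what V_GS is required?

V_GS = 2.12 V

k_n = μ_nC_ox · (W/L) = 5.7 mA/V².
In saturation I_D = ½ k_n (V_GS − V_th)², so V_GS − V_th = √(2 I_D / k_n) = √(2 × 3.59 / 5.7) = 1.12 V.
V_GS = 1 + 1.12 = 2.12 V.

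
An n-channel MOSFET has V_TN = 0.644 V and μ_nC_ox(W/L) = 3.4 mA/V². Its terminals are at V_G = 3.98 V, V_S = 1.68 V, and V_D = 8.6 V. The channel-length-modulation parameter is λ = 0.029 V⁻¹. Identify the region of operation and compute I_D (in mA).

Saturation; I_D = 5.60 mA

V_GS = V_G − V_S = 3.98 − 1.68 = 2.3 V; V_DS = V_D − V_S = 8.6 − 1.68 = 6.92 V.
V_ov = V_GS − V_TN = 2.3 − 0.644 = 1.66 V.
Since V_DS = 6.92 V ≥ V_ov = 1.66 V, the device is in saturation.
I_D = ½ k_n V_ov² (1 + λ V_DS) = 0.5 × 3.4 × 1.66² × (1 + 0.029 × 6.92) = 5.6 mA.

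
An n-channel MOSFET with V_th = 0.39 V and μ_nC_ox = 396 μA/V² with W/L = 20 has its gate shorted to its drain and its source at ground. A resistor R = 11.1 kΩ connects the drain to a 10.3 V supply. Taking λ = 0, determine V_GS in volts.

With gate tied to drain, V_GS = V_DS ≥ V_GS − V_th, so the device is in saturation.
k_n = μ_nC_ox · (W/L) = 7.92 mA/V².
KCL at the drain: ½ k_n (V_GS − V_th)² = (V_DD − V_GS)/R.
Let x = V_GS − 0.39. Then 44 x² + x − 9.91 = 0, giving x = 0.464 V (positive root), so V_GS = 0.854 V.
I_D = (V_DD − V_GS)/R = (10.3 − 0.854) / 11.1 = 0.851 mA.

V_GS = 0.854 V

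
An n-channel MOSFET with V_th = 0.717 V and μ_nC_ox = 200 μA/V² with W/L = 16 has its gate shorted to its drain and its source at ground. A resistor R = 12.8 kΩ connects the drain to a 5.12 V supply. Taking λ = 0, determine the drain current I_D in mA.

I_D = 0.310 mA

With gate tied to drain, V_GS = V_DS ≥ V_GS − V_th, so the device is in saturation.
k_n = μ_nC_ox · (W/L) = 3.2 mA/V².
KCL at the drain: ½ k_n (V_GS − V_th)² = (V_DD − V_GS)/R.
Let x = V_GS − 0.717. Then 20.5 x² + x − 4.403 = 0, giving x = 0.44 V (positive root), so V_GS = 1.16 V.
I_D = (V_DD − V_GS)/R = (5.12 − 1.16) / 12.8 = 0.31 mA.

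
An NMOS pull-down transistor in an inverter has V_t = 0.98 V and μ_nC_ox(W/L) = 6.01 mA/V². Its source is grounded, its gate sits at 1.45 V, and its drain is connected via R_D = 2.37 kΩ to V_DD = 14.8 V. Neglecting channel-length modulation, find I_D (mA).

V_GS = V_G = 1.45 V, so V_ov = 1.45 − 0.98 = 0.47 V.
Assume saturation: I_D = ½ k_n V_ov² = 0.5 × 6.01 × 0.47² = 0.664 mA, giving V_DS = V_DD − I_D R_D = 14.8 − 0.664 × 2.37 = 13.2 V.
V_DS = 13.2 V ≥ V_ov = 0.47 V, confirming saturation.

I_D = 0.664 mA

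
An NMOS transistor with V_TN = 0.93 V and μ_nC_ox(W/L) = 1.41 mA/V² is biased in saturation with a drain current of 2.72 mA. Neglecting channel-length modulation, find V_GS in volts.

In saturation I_D = ½ k_n (V_GS − V_TN)², so V_GS − V_TN = √(2 I_D / k_n) = √(2 × 2.72 / 1.41) = 1.96 V.
V_GS = 0.93 + 1.96 = 2.89 V.

V_GS = 2.89 V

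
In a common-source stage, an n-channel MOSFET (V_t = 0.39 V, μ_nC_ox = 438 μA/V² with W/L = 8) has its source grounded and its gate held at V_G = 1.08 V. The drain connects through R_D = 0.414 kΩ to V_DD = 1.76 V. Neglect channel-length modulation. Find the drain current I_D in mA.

I_D = 0.834 mA

V_GS = V_G = 1.08 V, so V_ov = 1.08 − 0.39 = 0.69 V.
k_n = μ_nC_ox · (W/L) = 3.504 mA/V².
Assume saturation: I_D = ½ k_n V_ov² = 0.5 × 3.504 × 0.69² = 0.834 mA, giving V_DS = V_DD − I_D R_D = 1.76 − 0.834 × 0.414 = 1.41 V.
V_DS = 1.41 V ≥ V_ov = 0.69 V, confirming saturation.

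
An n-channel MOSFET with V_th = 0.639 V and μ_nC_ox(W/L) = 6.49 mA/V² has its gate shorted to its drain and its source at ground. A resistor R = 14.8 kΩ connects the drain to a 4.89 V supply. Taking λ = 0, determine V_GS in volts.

V_GS = 0.926 V

With gate tied to drain, V_GS = V_DS ≥ V_GS − V_th, so the device is in saturation.
KCL at the drain: ½ k_n (V_GS − V_th)² = (V_DD − V_GS)/R.
Let x = V_GS − 0.639. Then 48 x² + x − 4.251 = 0, giving x = 0.287 V (positive root), so V_GS = 0.926 V.
I_D = (V_DD − V_GS)/R = (4.89 − 0.926) / 14.8 = 0.268 mA.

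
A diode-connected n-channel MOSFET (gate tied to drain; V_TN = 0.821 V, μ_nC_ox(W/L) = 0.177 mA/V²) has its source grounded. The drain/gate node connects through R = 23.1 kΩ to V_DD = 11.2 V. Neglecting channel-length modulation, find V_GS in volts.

V_GS = 2.84 V

With gate tied to drain, V_GS = V_DS ≥ V_GS − V_TN, so the device is in saturation.
KCL at the drain: ½ k_n (V_GS − V_TN)² = (V_DD − V_GS)/R.
Let x = V_GS − 0.821. Then 2.04 x² + x − 10.38 = 0, giving x = 2.02 V (positive root), so V_GS = 2.84 V.
I_D = (V_DD − V_GS)/R = (11.2 − 2.84) / 23.1 = 0.362 mA.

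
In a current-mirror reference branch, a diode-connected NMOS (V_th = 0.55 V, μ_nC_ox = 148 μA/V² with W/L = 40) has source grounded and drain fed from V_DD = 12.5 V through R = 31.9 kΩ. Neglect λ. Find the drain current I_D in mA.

With gate tied to drain, V_GS = V_DS ≥ V_GS − V_th, so the device is in saturation.
k_n = μ_nC_ox · (W/L) = 5.92 mA/V².
KCL at the drain: ½ k_n (V_GS − V_th)² = (V_DD − V_GS)/R.
Let x = V_GS − 0.55. Then 94.4 x² + x − 11.95 = 0, giving x = 0.35 V (positive root), so V_GS = 0.9 V.
I_D = (V_DD − V_GS)/R = (12.5 − 0.9) / 31.9 = 0.364 mA.

I_D = 0.364 mA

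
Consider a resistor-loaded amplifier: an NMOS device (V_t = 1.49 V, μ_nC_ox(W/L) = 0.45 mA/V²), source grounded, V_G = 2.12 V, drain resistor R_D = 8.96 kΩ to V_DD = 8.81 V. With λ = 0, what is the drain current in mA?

I_D = 0.0893 mA

V_GS = V_G = 2.12 V, so V_ov = 2.12 − 1.49 = 0.63 V.
Assume saturation: I_D = ½ k_n V_ov² = 0.5 × 0.45 × 0.63² = 0.0893 mA, giving V_DS = V_DD − I_D R_D = 8.81 − 0.0893 × 8.96 = 8.01 V.
V_DS = 8.01 V ≥ V_ov = 0.63 V, confirming saturation.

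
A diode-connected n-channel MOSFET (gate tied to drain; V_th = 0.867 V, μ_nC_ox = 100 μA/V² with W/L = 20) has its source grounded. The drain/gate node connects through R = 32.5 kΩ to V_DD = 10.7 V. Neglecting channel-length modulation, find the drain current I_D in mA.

I_D = 0.286 mA

With gate tied to drain, V_GS = V_DS ≥ V_GS − V_th, so the device is in saturation.
k_n = μ_nC_ox · (W/L) = 2 mA/V².
KCL at the drain: ½ k_n (V_GS − V_th)² = (V_DD − V_GS)/R.
Let x = V_GS − 0.867. Then 32.5 x² + x − 9.833 = 0, giving x = 0.535 V (positive root), so V_GS = 1.4 V.
I_D = (V_DD − V_GS)/R = (10.7 − 1.4) / 32.5 = 0.286 mA.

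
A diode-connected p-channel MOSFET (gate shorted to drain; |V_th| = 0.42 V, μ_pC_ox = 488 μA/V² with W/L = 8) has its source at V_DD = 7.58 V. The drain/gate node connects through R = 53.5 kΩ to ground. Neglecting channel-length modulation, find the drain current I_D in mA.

I_D = 0.129 mA

With gate tied to drain, V_SG = V_SD ≥ V_SG − |V_th|, so the device is in saturation.
k_p = μ_pC_ox · (W/L) = 3.904 mA/V².
KCL at the drain: ½ k_p (V_SG − |V_th|)² = (V_DD − V_SG)/R.
Let x = V_SG − 0.42. Then 104 x² + x − 7.16 = 0, giving x = 0.257 V (positive root), so V_SG = 0.677 V.
I_D = (V_DD − V_SG)/R = (7.58 − 0.677) / 53.5 = 0.129 mA.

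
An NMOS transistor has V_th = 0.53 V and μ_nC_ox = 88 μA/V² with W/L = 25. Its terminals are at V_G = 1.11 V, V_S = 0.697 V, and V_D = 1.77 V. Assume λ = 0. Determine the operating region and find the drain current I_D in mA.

V_GS = V_G − V_S = 1.11 − 0.697 = 0.413 V; V_DS = V_D − V_S = 1.77 − 0.697 = 1.07 V.
V_GS = 0.413 V < V_th = 0.53 V, so the transistor is in cutoff.

Cutoff; I_D = 0 mA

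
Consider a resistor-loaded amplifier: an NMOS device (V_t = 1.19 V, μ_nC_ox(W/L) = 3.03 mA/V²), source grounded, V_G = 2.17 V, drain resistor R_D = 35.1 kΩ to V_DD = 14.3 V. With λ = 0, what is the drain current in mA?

V_GS = V_G = 2.17 V, so V_ov = 2.17 − 1.19 = 0.98 V.
Assume saturation: I_D = ½ k_n V_ov² = 0.5 × 3.03 × 0.98² = 1.46 mA, giving V_DS = V_DD − I_D R_D = 14.3 − 1.46 × 35.1 = -36.8 V.
But -36.8 V < V_ov = 0.98 V, so the device is actually in triode.
In triode I_D = k_n[V_ov V_DS − ½ V_DS²] and I_D = (V_DD − V_DS)/R_D. Equating: 53.2 V_DS² − 105.2 V_DS + 14.3 = 0, giving V_DS = 0.147 V (the root below V_ov).
I_D = (14.3 − 0.147) / 35.1 = 0.403 mA.

I_D = 0.403 mA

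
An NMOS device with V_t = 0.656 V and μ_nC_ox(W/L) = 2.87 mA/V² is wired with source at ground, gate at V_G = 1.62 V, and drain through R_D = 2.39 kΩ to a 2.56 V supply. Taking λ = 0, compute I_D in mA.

V_GS = V_G = 1.62 V, so V_ov = 1.62 − 0.656 = 0.964 V.
Assume saturation: I_D = ½ k_n V_ov² = 0.5 × 2.87 × 0.964² = 1.33 mA, giving V_DS = V_DD − I_D R_D = 2.56 − 1.33 × 2.39 = -0.627 V.
But -0.627 V < V_ov = 0.964 V, so the device is actually in triode.
In triode I_D = k_n[V_ov V_DS − ½ V_DS²] and I_D = (V_DD − V_DS)/R_D. Equating: 3.43 V_DS² − 7.612 V_DS + 2.56 = 0, giving V_DS = 0.413 V (the root below V_ov).
I_D = (2.56 − 0.413) / 2.39 = 0.898 mA.

I_D = 0.898 mA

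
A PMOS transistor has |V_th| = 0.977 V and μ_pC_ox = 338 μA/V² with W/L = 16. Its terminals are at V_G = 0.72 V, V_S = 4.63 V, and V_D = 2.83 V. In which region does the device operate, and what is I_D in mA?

V_SG = V_S − V_G = 4.63 − 0.72 = 3.91 V; V_SD = V_S − V_D = 4.63 − 2.83 = 1.8 V.
k_p = μ_pC_ox · (W/L) = 5.408 mA/V².
V_ov = V_SG − |V_th| = 3.91 − 0.977 = 2.93 V.
Since V_SD = 1.8 V < V_ov = 2.93 V, the device is in the triode region.
I_D = k_p [V_ov · V_SD − ½ V_SD²] = 5.408 × [2.93 × 1.8 − 0.5 × 1.8²] = 19.8 mA.

Triode; I_D = 19.8 mA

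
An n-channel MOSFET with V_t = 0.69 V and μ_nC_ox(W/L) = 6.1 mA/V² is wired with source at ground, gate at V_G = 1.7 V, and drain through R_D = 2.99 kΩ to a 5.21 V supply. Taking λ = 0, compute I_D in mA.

V_GS = V_G = 1.7 V, so V_ov = 1.7 − 0.69 = 1.01 V.
Assume saturation: I_D = ½ k_n V_ov² = 0.5 × 6.1 × 1.01² = 3.11 mA, giving V_DS = V_DD − I_D R_D = 5.21 − 3.11 × 2.99 = -4.09 V.
But -4.09 V < V_ov = 1.01 V, so the device is actually in triode.
In triode I_D = k_n[V_ov V_DS − ½ V_DS²] and I_D = (V_DD − V_DS)/R_D. Equating: 9.12 V_DS² − 19.42 V_DS + 5.21 = 0, giving V_DS = 0.315 V (the root below V_ov).
I_D = (5.21 − 0.315) / 2.99 = 1.64 mA.

I_D = 1.64 mA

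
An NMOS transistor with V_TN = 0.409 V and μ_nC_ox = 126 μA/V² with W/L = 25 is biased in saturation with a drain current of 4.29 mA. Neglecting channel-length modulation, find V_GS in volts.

k_n = μ_nC_ox · (W/L) = 3.15 mA/V².
In saturation I_D = ½ k_n (V_GS − V_TN)², so V_GS − V_TN = √(2 I_D / k_n) = √(2 × 4.29 / 3.15) = 1.65 V.
V_GS = 0.409 + 1.65 = 2.06 V.

V_GS = 2.06 V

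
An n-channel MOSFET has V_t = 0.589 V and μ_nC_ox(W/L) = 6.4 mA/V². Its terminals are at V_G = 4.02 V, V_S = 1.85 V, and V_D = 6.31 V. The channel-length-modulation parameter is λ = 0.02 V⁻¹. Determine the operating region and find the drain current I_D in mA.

V_GS = V_G − V_S = 4.02 − 1.85 = 2.17 V; V_DS = V_D − V_S = 6.31 − 1.85 = 4.46 V.
V_ov = V_GS − V_t = 2.17 − 0.589 = 1.58 V.
Since V_DS = 4.46 V ≥ V_ov = 1.58 V, the device is in saturation.
I_D = ½ k_n V_ov² (1 + λ V_DS) = 0.5 × 6.4 × 1.58² × (1 + 0.02 × 4.46) = 8.71 mA.

Saturation; I_D = 8.71 mA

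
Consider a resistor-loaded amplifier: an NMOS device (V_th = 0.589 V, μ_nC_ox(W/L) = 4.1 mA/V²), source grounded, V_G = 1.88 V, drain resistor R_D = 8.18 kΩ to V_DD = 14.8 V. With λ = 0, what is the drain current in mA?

V_GS = V_G = 1.88 V, so V_ov = 1.88 − 0.589 = 1.29 V.
Assume saturation: I_D = ½ k_n V_ov² = 0.5 × 4.1 × 1.29² = 3.42 mA, giving V_DS = V_DD − I_D R_D = 14.8 − 3.42 × 8.18 = -13.1 V.
But -13.1 V < V_ov = 1.29 V, so the device is actually in triode.
In triode I_D = k_n[V_ov V_DS − ½ V_DS²] and I_D = (V_DD − V_DS)/R_D. Equating: 16.8 V_DS² − 44.3 V_DS + 14.8 = 0, giving V_DS = 0.392 V (the root below V_ov).
I_D = (14.8 − 0.392) / 8.18 = 1.76 mA.

I_D = 1.76 mA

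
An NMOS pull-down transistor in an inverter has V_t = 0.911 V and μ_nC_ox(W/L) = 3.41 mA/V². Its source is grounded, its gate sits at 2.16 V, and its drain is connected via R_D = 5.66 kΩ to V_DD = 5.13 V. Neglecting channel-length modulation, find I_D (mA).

I_D = 0.867 mA

V_GS = V_G = 2.16 V, so V_ov = 2.16 − 0.911 = 1.25 V.
Assume saturation: I_D = ½ k_n V_ov² = 0.5 × 3.41 × 1.25² = 2.66 mA, giving V_DS = V_DD − I_D R_D = 5.13 − 2.66 × 5.66 = -9.92 V.
But -9.92 V < V_ov = 1.25 V, so the device is actually in triode.
In triode I_D = k_n[V_ov V_DS − ½ V_DS²] and I_D = (V_DD − V_DS)/R_D. Equating: 9.65 V_DS² − 25.11 V_DS + 5.13 = 0, giving V_DS = 0.224 V (the root below V_ov).
I_D = (5.13 − 0.224) / 5.66 = 0.867 mA.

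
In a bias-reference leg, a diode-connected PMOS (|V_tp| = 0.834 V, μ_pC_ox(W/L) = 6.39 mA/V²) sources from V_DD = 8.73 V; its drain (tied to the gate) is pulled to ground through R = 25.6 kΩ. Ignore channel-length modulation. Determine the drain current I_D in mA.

With gate tied to drain, V_SG = V_SD ≥ V_SG − |V_tp|, so the device is in saturation.
KCL at the drain: ½ k_p (V_SG − |V_tp|)² = (V_DD − V_SG)/R.
Let x = V_SG − 0.834. Then 81.8 x² + x − 7.896 = 0, giving x = 0.305 V (positive root), so V_SG = 1.14 V.
I_D = (V_DD − V_SG)/R = (8.73 − 1.14) / 25.6 = 0.297 mA.

I_D = 0.297 mA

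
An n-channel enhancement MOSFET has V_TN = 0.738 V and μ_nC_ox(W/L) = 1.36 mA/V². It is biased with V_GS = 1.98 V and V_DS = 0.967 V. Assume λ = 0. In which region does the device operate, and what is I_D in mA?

V_ov = V_GS − V_TN = 1.98 − 0.738 = 1.24 V.
Since V_DS = 0.967 V < V_ov = 1.24 V, the device is in the triode region.
I_D = k_n [V_ov · V_DS − ½ V_DS²] = 1.36 × [1.24 × 0.967 − 0.5 × 0.967²] = 0.998 mA.

Triode; I_D = 0.998 mA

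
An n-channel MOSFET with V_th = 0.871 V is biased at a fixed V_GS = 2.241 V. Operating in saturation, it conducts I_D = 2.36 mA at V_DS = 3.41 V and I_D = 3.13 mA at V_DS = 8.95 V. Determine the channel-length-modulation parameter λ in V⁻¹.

λ = 0.0737 V⁻¹

With V_GS fixed, I_D ∝ (1 + λ V_DS) in saturation, so I_D2/I_D1 = (1 + λ V_DS2)/(1 + λ V_DS1).
3.13/2.36 = 1.326 = (1 + 8.95 λ)/(1 + 3.41 λ).
Solving: λ (I_D1 V_DS2 − I_D2 V_DS1) = I_D2 − I_D1, so λ = (3.13 − 2.36) / (2.36 × 8.95 − 3.13 × 3.41) = 0.77 / 10.4 = 0.0737 V⁻¹.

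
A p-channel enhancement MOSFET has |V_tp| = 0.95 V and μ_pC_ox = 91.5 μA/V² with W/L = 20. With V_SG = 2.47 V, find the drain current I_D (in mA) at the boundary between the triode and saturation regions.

At the boundary V_SD = V_ov = V_SG − |V_tp| = 2.47 − 0.95 = 1.52 V.
k_p = μ_pC_ox · (W/L) = 1.83 mA/V².
I_D = ½ k_p V_ov² = 0.5 × 1.83 × 1.52² = 2.11 mA.

I_D = 2.11 mA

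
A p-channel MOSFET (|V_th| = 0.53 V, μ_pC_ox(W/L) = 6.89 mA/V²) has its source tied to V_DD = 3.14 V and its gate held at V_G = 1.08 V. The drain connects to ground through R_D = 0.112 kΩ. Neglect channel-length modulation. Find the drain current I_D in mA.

V_SG = V_DD − V_G = 3.14 − 1.08 = 2.06 V, so V_ov = 2.06 − 0.53 = 1.53 V.
Assume saturation: I_D = ½ k_p V_ov² = 0.5 × 6.89 × 1.53² = 8.06 mA, giving V_SD = V_DD − I_D R_D = 3.14 − 8.06 × 0.112 = 2.24 V.
V_SD = 2.24 V ≥ V_ov = 1.53 V, confirming saturation.

I_D = 8.06 mA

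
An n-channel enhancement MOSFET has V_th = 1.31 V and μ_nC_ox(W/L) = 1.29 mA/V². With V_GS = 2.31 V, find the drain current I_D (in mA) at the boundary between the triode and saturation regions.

I_D = 0.645 mA

At the boundary V_DS = V_ov = V_GS − V_th = 2.31 − 1.31 = 1 V.
I_D = ½ k_n V_ov² = 0.5 × 1.29 × 1² = 0.645 mA.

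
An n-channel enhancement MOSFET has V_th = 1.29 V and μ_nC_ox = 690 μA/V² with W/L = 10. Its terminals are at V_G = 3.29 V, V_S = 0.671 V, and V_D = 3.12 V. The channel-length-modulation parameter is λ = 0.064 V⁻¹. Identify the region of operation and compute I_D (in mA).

Saturation; I_D = 7.05 mA

V_GS = V_G − V_S = 3.29 − 0.671 = 2.62 V; V_DS = V_D − V_S = 3.12 − 0.671 = 2.45 V.
k_n = μ_nC_ox · (W/L) = 6.9 mA/V².
V_ov = V_GS − V_th = 2.62 − 1.29 = 1.33 V.
Since V_DS = 2.45 V ≥ V_ov = 1.33 V, the device is in saturation.
I_D = ½ k_n V_ov² (1 + λ V_DS) = 0.5 × 6.9 × 1.33² × (1 + 0.064 × 2.45) = 7.05 mA.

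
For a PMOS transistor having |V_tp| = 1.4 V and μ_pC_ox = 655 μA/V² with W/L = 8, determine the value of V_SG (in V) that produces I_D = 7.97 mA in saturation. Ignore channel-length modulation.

V_SG = 3.14 V

k_p = μ_pC_ox · (W/L) = 5.24 mA/V².
In saturation I_D = ½ k_p (V_SG − |V_tp|)², so V_SG − |V_tp| = √(2 I_D / k_p) = √(2 × 7.97 / 5.24) = 1.74 V.
V_SG = 1.4 + 1.74 = 3.14 V.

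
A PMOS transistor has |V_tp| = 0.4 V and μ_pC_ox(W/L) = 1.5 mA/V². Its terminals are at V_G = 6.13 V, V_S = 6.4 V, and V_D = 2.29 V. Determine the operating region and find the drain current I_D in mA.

V_SG = V_S − V_G = 6.4 − 6.13 = 0.27 V; V_SD = V_S − V_D = 6.4 − 2.29 = 4.11 V.
V_SG = 0.27 V < |V_tp| = 0.4 V, so the transistor is in cutoff.

Cutoff; I_D = 0 mA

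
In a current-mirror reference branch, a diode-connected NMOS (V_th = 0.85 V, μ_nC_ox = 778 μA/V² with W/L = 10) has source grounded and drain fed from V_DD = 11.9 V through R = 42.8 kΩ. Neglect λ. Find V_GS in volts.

V_GS = 1.10 V

With gate tied to drain, V_GS = V_DS ≥ V_GS − V_th, so the device is in saturation.
k_n = μ_nC_ox · (W/L) = 7.78 mA/V².
KCL at the drain: ½ k_n (V_GS − V_th)² = (V_DD − V_GS)/R.
Let x = V_GS − 0.85. Then 166 x² + x − 11.05 = 0, giving x = 0.255 V (positive root), so V_GS = 1.1 V.
I_D = (V_DD − V_GS)/R = (11.9 − 1.1) / 42.8 = 0.252 mA.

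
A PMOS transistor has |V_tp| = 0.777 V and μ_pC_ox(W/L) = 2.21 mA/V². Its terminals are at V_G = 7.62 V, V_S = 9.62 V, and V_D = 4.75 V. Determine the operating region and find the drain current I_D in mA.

V_SG = V_S − V_G = 9.62 − 7.62 = 2 V; V_SD = V_S − V_D = 9.62 − 4.75 = 4.87 V.
V_ov = V_SG − |V_tp| = 2 − 0.777 = 1.22 V.
Since V_SD = 4.87 V ≥ V_ov = 1.22 V, the device is in saturation.
I_D = ½ k_p V_ov² = 0.5 × 2.21 × 1.22² = 1.65 mA.

Saturation; I_D = 1.65 mA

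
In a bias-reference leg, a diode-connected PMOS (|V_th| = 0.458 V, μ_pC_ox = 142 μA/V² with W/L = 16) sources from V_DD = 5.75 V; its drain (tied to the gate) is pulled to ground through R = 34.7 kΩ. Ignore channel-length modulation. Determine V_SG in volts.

V_SG = 0.812 V

With gate tied to drain, V_SG = V_SD ≥ V_SG − |V_th|, so the device is in saturation.
k_p = μ_pC_ox · (W/L) = 2.272 mA/V².
KCL at the drain: ½ k_p (V_SG − |V_th|)² = (V_DD − V_SG)/R.
Let x = V_SG − 0.458. Then 39.4 x² + x − 5.292 = 0, giving x = 0.354 V (positive root), so V_SG = 0.812 V.
I_D = (V_DD − V_SG)/R = (5.75 − 0.812) / 34.7 = 0.142 mA.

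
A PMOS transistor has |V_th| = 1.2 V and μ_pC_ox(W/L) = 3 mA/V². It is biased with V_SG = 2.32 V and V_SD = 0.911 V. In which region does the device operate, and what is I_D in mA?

V_ov = V_SG − |V_th| = 2.32 − 1.2 = 1.12 V.
Since V_SD = 0.911 V < V_ov = 1.12 V, the device is in the triode region.
I_D = k_p [V_ov · V_SD − ½ V_SD²] = 3 × [1.12 × 0.911 − 0.5 × 0.911²] = 1.82 mA.

Triode; I_D = 1.82 mA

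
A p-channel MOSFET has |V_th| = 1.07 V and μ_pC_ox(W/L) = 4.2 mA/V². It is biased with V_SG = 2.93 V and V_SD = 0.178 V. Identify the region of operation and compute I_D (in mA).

V_ov = V_SG − |V_th| = 2.93 − 1.07 = 1.86 V.
Since V_SD = 0.178 V < V_ov = 1.86 V, the device is in the triode region.
I_D = k_p [V_ov · V_SD − ½ V_SD²] = 4.2 × [1.86 × 0.178 − 0.5 × 0.178²] = 1.32 mA.

Triode; I_D = 1.32 mA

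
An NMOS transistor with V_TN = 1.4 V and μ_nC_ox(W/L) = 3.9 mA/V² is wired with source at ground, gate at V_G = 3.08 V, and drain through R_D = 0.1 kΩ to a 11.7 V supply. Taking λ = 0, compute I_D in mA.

V_GS = V_G = 3.08 V, so V_ov = 3.08 − 1.4 = 1.68 V.
Assume saturation: I_D = ½ k_n V_ov² = 0.5 × 3.9 × 1.68² = 5.5 mA, giving V_DS = V_DD − I_D R_D = 11.7 − 5.5 × 0.1 = 11.1 V.
V_DS = 11.1 V ≥ V_ov = 1.68 V, confirming saturation.

I_D = 5.50 mA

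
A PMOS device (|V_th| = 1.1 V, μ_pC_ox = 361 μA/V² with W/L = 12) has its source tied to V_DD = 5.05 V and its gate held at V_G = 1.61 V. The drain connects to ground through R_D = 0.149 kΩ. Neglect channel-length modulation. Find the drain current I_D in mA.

V_SG = V_DD − V_G = 5.05 − 1.61 = 3.44 V, so V_ov = 3.44 − 1.1 = 2.34 V.
k_p = μ_pC_ox · (W/L) = 4.332 mA/V².
Assume saturation: I_D = ½ k_p V_ov² = 0.5 × 4.332 × 2.34² = 11.9 mA, giving V_SD = V_DD − I_D R_D = 5.05 − 11.9 × 0.149 = 3.28 V.
V_SD = 3.28 V ≥ V_ov = 2.34 V, confirming saturation.

I_D = 11.9 mA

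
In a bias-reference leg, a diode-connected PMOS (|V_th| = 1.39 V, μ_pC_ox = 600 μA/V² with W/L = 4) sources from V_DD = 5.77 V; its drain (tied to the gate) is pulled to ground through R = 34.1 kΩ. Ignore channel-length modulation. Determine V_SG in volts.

With gate tied to drain, V_SG = V_SD ≥ V_SG − |V_th|, so the device is in saturation.
k_p = μ_pC_ox · (W/L) = 2.4 mA/V².
KCL at the drain: ½ k_p (V_SG − |V_th|)² = (V_DD − V_SG)/R.
Let x = V_SG − 1.39. Then 40.9 x² + x − 4.38 = 0, giving x = 0.315 V (positive root), so V_SG = 1.71 V.
I_D = (V_DD − V_SG)/R = (5.77 − 1.71) / 34.1 = 0.119 mA.

V_SG = 1.71 V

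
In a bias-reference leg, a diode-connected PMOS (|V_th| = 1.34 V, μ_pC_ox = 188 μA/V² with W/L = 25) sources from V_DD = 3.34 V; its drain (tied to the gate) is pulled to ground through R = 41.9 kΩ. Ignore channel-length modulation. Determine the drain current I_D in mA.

I_D = 0.0445 mA

With gate tied to drain, V_SG = V_SD ≥ V_SG − |V_th|, so the device is in saturation.
k_p = μ_pC_ox · (W/L) = 4.7 mA/V².
KCL at the drain: ½ k_p (V_SG − |V_th|)² = (V_DD − V_SG)/R.
Let x = V_SG − 1.34. Then 98.5 x² + x − 2 = 0, giving x = 0.138 V (positive root), so V_SG = 1.48 V.
I_D = (V_DD − V_SG)/R = (3.34 − 1.48) / 41.9 = 0.0445 mA.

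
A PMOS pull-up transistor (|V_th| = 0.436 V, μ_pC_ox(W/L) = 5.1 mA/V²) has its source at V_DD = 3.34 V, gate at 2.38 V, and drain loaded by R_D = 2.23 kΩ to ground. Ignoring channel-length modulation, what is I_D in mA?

V_SG = V_DD − V_G = 3.34 − 2.38 = 0.96 V, so V_ov = 0.96 − 0.436 = 0.524 V.
Assume saturation: I_D = ½ k_p V_ov² = 0.5 × 5.1 × 0.524² = 0.7 mA, giving V_SD = V_DD − I_D R_D = 3.34 − 0.7 × 2.23 = 1.78 V.
V_SD = 1.78 V ≥ V_ov = 0.524 V, confirming saturation.

I_D = 0.700 mA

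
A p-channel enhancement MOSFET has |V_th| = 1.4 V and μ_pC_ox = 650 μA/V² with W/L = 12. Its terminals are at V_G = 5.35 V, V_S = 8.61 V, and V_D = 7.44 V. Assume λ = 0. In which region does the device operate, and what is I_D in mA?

Triode; I_D = 11.6 mA

V_SG = V_S − V_G = 8.61 − 5.35 = 3.26 V; V_SD = V_S − V_D = 8.61 − 7.44 = 1.17 V.
k_p = μ_pC_ox · (W/L) = 7.8 mA/V².
V_ov = V_SG − |V_th| = 3.26 − 1.4 = 1.86 V.
Since V_SD = 1.17 V < V_ov = 1.86 V, the device is in the triode region.
I_D = k_p [V_ov · V_SD − ½ V_SD²] = 7.8 × [1.86 × 1.17 − 0.5 × 1.17²] = 11.6 mA.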